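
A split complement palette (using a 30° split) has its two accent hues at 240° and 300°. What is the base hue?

90°

The accents sit 30° either side of the complement, so the complement is their short-arc midpoint on the wheel.
Short-arc midpoint of 240° and 300°: 270°.
Base is 180° from the complement: 270 − 180 = 90°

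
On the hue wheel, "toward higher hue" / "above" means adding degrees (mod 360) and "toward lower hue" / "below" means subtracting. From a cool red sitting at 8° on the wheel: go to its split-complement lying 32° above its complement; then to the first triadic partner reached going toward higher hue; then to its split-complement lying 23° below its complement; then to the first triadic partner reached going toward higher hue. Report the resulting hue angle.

257°

split-comp 32° ↑ +212°: 8 + 212 = 220°
triadic ↑ +120°: 220 + 120 = 340°
split-comp 23° ↓ +157°: 340 + 157 = 497 → 497 − 360 = 137°
triadic ↑ +120°: 137 + 120 = 257°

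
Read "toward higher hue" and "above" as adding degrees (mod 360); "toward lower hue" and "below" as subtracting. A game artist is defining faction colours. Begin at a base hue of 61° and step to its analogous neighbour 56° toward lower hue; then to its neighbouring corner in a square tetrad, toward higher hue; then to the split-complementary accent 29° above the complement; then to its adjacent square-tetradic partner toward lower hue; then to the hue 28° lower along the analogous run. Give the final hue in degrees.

186°

61 − 56 = 5°   (analog 56° ↓)
5 + 90 = 95°   (square ↑)
95 + 209 = 304°   (split-comp 29° ↑)
304 − 90 = 214°   (square ↓)
214 − 28 = 186°   (analog 28° ↓)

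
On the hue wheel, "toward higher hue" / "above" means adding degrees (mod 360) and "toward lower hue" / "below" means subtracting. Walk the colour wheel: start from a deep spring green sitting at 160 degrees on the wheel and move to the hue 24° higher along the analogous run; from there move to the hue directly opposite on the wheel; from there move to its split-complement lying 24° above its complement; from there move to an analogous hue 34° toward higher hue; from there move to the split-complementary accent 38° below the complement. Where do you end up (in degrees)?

analog 24° ↑ +24°: 160 + 24 = 184°
complement +180°: 184 + 180 = 364 → 364 − 360 = 4°
split-comp 24° ↑ +204°: 4 + 204 = 208°
analog 34° ↑ +34°: 208 + 34 = 242°
split-comp 38° ↓ +142°: 242 + 142 = 384 → 384 − 360 = 24°

24°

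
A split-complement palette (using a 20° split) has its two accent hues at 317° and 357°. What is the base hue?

The accents sit 20° either side of the complement, so the complement is their short-arc midpoint on the wheel.
Short-arc midpoint of 317° and 357°: 337°.
Base is 180° from the complement: 337 − 180 = 157°

157°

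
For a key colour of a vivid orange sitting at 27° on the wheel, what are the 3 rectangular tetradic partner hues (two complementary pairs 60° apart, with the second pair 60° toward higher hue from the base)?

A rectangular tetradic uses two complementary pairs 60° apart: offsets 0°, 60°, 180°, 240°.
27 + 60 = 87°
27 + 180 = 207°
27 + 240 = 267°

87°, 207°, and 267°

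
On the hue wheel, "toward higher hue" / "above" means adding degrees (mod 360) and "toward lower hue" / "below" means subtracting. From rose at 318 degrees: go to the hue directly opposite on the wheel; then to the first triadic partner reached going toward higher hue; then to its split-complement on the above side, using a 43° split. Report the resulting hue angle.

+180° (complement): 318 + 180 = 498 → 498 − 360 = 138°
+120° (triadic ↑): 138 + 120 = 258°
+223° (split-comp 43° ↑): 258 + 223 = 481 → 481 − 360 = 121°

121°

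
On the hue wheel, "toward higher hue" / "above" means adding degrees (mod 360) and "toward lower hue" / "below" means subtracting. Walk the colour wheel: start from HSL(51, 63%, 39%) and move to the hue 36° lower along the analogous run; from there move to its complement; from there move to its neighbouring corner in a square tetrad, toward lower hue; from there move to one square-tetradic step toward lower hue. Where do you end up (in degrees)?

analog 36° ↓ −36°: 51 − 36 = 15°
complement +180°: 15 + 180 = 195°
square ↓ −90°: 195 − 90 = 105°
square ↓ −90°: 105 − 90 = 15°

15°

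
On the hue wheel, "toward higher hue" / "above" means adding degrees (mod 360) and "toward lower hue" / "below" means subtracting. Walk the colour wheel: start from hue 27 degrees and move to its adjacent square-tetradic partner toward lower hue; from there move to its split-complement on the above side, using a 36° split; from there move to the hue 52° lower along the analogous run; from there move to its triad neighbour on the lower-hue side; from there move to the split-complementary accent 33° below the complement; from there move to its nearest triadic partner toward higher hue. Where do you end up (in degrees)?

248°

square ↓ −90°: 27 − 90 = -63 → -63 + 360 = 297°
split-comp 36° ↑ +216°: 297 + 216 = 513 → 513 − 360 = 153°
analog 52° ↓ −52°: 153 − 52 = 101°
triadic ↓ −120°: 101 − 120 = -19 → -19 + 360 = 341°
split-comp 33° ↓ +147°: 341 + 147 = 488 → 488 − 360 = 128°
triadic ↑ +120°: 128 + 120 = 248°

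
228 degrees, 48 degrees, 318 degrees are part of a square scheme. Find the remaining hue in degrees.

A square tetradic scheme places four hues every 90°.
The full set through 48° is {48°, 138°, 228°, 318°}.
Given {48°, 228°, 318°}, the missing hue is 138°.

138°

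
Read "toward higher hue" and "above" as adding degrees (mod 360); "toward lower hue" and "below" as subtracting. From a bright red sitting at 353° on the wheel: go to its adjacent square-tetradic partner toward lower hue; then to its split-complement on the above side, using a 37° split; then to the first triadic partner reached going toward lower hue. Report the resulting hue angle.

−90° (square ↓): 353 − 90 = 263°
+217° (split-comp 37° ↑): 263 + 217 = 480 → 480 − 360 = 120°
−120° (triadic ↓): 120 − 120 = 0°

0°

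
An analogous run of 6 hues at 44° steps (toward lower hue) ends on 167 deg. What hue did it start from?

27°

5 steps of 44° (toward lower hue) give a net shift of −220°.
Start = end − shift: 167 + 220 = 387 → 387 − 360 = 27°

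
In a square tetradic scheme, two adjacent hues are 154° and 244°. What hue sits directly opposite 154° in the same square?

334°

A square tetradic scheme places four hues 90° apart; opposite corners are 180° apart.
154 + 180 = 334°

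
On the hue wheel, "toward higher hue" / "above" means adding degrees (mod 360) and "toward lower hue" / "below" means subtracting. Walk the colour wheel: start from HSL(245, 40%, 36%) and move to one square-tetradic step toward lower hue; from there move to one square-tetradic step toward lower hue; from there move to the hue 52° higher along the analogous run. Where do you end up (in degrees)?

245 − 90 = 155°   (square ↓)
155 − 90 = 65°   (square ↓)
65 + 52 = 117°   (analog 52° ↑)

117°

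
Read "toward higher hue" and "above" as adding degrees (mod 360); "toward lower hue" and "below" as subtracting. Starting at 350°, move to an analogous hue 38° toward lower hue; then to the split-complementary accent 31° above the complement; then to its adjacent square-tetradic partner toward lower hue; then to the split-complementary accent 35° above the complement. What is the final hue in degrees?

−38° (analog 38° ↓): 350 − 38 = 312°
+211° (split-comp 31° ↑): 312 + 211 = 523 → 523 − 360 = 163°
−90° (square ↓): 163 − 90 = 73°
+215° (split-comp 35° ↑): 73 + 215 = 288°

288°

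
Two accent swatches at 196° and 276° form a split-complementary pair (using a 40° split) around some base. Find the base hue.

The accents sit 40° either side of the complement, so the complement is their short-arc midpoint on the wheel.
Short-arc midpoint of 196° and 276°: 236°.
Base is 180° from the complement: 236 − 180 = 56°

56°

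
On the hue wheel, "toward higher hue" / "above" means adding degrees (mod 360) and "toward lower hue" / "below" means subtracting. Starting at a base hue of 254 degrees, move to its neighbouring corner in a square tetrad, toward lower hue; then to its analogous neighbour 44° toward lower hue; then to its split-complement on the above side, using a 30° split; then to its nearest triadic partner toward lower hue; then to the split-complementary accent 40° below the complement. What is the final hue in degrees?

350°

254 − 90 = 164°   (square ↓)
164 − 44 = 120°   (analog 44° ↓)
120 + 210 = 330°   (split-comp 30° ↑)
330 − 120 = 210°   (triadic ↓)
210 + 140 = 350°   (split-comp 40° ↓)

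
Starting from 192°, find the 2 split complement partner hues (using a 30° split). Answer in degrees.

Split-complementary hues sit 30° either side of the complement.
Complement of 192°: 192 + 180 = 372 → 372 − 360 = 12°
12 − 30 = -18 → -18 + 360 = 342°
12 + 30 = 42°

342° and 42°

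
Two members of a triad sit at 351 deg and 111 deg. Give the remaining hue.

231°

A triad spaces three hues 120° apart.
The full set is {111°, 231°, 351°}.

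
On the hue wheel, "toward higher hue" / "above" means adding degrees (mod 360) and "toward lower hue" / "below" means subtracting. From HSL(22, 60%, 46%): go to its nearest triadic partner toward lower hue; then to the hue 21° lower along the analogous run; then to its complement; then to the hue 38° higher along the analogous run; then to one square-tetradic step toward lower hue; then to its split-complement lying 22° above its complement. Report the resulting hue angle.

211°

−120° (triadic ↓): 22 − 120 = -98 → -98 + 360 = 262°
−21° (analog 21° ↓): 262 − 21 = 241°
+180° (complement): 241 + 180 = 421 → 421 − 360 = 61°
+38° (analog 38° ↑): 61 + 38 = 99°
−90° (square ↓): 99 − 90 = 9°
+202° (split-comp 22° ↑): 9 + 202 = 211°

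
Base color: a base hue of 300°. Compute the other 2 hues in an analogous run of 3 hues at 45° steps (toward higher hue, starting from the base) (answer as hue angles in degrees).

345° and 30°

300 + 45 = 345°
300 + 90 = 390 → 390 − 360 = 30°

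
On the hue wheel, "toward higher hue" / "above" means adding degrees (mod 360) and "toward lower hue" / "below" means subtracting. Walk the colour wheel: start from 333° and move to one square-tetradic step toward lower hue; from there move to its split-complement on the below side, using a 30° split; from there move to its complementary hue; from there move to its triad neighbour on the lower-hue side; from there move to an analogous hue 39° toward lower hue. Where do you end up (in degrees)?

333 − 90 = 243°   (square ↓)
243 + 150 = 393 → 393 − 360 = 33°   (split-comp 30° ↓)
33 + 180 = 213°   (complement)
213 − 120 = 93°   (triadic ↓)
93 − 39 = 54°   (analog 39° ↓)

54°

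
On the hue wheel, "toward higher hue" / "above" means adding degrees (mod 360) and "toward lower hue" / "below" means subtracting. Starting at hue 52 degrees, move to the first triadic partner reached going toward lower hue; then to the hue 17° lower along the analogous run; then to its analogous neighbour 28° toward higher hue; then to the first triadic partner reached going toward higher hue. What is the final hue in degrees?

63°

triadic ↓ −120°: 52 − 120 = -68 → -68 + 360 = 292°
analog 17° ↓ −17°: 292 − 17 = 275°
analog 28° ↑ +28°: 275 + 28 = 303°
triadic ↑ +120°: 303 + 120 = 423 → 423 − 360 = 63°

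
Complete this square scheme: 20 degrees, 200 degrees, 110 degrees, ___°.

A square tetradic scheme places four hues every 90°.
The full set through 20° is {20°, 110°, 200°, 290°}.
Given {20°, 110°, 200°}, the missing hue is 290°.

290°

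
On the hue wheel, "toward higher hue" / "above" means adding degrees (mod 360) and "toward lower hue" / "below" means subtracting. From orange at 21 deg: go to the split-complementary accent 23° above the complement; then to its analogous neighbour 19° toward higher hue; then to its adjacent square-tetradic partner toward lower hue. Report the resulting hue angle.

153°

21 + 203 = 224°   (split-comp 23° ↑)
224 + 19 = 243°   (analog 19° ↑)
243 − 90 = 153°   (square ↓)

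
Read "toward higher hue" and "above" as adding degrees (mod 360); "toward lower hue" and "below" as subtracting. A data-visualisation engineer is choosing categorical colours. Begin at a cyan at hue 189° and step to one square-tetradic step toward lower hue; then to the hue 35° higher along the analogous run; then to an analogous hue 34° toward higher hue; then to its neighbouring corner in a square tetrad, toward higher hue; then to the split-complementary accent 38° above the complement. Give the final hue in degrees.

189 − 90 = 99°   (square ↓)
99 + 35 = 134°   (analog 35° ↑)
134 + 34 = 168°   (analog 34° ↑)
168 + 90 = 258°   (square ↑)
258 + 218 = 476 → 476 − 360 = 116°   (split-comp 38° ↑)

116°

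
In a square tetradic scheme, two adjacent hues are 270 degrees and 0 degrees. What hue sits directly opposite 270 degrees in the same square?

A square tetradic scheme places four hues 90° apart; opposite corners are 180° apart.
270 + 180 = 450 → 450 − 360 = 90°

90°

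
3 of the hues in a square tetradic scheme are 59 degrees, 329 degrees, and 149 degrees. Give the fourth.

239°

A square tetradic scheme places four hues every 90°.
The full set through 59° is {59°, 149°, 239°, 329°}.
Given {59°, 149°, 329°}, the missing hue is 239°.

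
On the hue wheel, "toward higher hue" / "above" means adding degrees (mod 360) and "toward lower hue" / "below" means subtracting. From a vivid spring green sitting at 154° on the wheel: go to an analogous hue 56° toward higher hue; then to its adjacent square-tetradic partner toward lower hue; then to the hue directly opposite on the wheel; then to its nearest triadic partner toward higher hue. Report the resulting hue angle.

154 + 56 = 210°   (analog 56° ↑)
210 − 90 = 120°   (square ↓)
120 + 180 = 300°   (complement)
300 + 120 = 420 → 420 − 360 = 60°   (triadic ↑)

60°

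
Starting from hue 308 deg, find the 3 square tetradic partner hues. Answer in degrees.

A square tetradic scheme places four hues every 90°.
308 + 90 = 398 → 398 − 360 = 38°
308 + 180 = 488 → 488 − 360 = 128°
308 + 270 = 578 → 578 − 360 = 218°

38°, 128°, and 218°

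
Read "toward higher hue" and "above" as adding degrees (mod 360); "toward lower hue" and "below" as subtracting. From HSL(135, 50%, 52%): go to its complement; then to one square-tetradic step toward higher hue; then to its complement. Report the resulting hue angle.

135 + 180 = 315°   (complement)
315 + 90 = 405 → 405 − 360 = 45°   (square ↑)
45 + 180 = 225°   (complement)

225°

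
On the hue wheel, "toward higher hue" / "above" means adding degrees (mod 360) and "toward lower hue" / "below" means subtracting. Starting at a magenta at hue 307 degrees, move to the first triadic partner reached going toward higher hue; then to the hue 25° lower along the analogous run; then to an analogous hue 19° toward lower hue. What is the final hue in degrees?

23°

307 + 120 = 427 → 427 − 360 = 67°   (triadic ↑)
67 − 25 = 42°   (analog 25° ↓)
42 − 19 = 23°   (analog 19° ↓)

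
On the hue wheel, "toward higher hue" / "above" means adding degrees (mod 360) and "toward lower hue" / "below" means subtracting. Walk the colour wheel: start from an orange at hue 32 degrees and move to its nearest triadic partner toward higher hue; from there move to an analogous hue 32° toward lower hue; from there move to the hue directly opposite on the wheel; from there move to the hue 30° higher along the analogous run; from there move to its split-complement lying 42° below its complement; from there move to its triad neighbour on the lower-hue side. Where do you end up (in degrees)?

+120° (triadic ↑): 32 + 120 = 152°
−32° (analog 32° ↓): 152 − 32 = 120°
+180° (complement): 120 + 180 = 300°
+30° (analog 30° ↑): 300 + 30 = 330°
+138° (split-comp 42° ↓): 330 + 138 = 468 → 468 − 360 = 108°
−120° (triadic ↓): 108 − 120 = -12 → -12 + 360 = 348°

348°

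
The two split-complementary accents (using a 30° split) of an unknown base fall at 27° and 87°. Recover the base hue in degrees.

The accents sit 30° either side of the complement, so the complement is their short-arc midpoint on the wheel.
Short-arc midpoint of 27° and 87°: 57°.
Base is 180° from the complement: 57 − 180 = -123 → -123 + 360 = 237°

237°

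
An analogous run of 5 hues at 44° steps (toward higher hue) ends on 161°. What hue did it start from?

4 steps of 44° (toward higher hue) give a net shift of +176°.
Start = end − shift: 161 − 176 = -15 → -15 + 360 = 345°

345°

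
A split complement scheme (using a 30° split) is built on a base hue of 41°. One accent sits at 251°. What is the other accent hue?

Split-complementary hues sit 30° either side of the complement.
Complement of the base 41°: 41 + 180 = 221°
The given accent 251° is 30° one side of 221°; the other accent sits 30° the other side: 221 − 30 = 191°

191°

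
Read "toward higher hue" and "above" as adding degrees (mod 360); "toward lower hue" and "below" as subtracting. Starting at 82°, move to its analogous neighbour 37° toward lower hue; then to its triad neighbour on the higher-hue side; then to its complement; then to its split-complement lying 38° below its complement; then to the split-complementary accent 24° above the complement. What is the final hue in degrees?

331°

analog 37° ↓ −37°: 82 − 37 = 45°
triadic ↑ +120°: 45 + 120 = 165°
complement +180°: 165 + 180 = 345°
split-comp 38° ↓ +142°: 345 + 142 = 487 → 487 − 360 = 127°
split-comp 24° ↑ +204°: 127 + 204 = 331°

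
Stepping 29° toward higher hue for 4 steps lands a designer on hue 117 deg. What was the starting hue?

1°

4 steps of 29° (toward higher hue) give a net shift of +116°.
Start = end − shift: 117 − 116 = 1°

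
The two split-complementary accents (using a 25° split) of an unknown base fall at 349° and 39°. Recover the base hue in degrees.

The accents sit 25° either side of the complement, so the complement is their short-arc midpoint on the wheel.
Short-arc midpoint of 349° and 39°: 14°.
Base is 180° from the complement: 14 − 180 = -166 → -166 + 360 = 194°

194°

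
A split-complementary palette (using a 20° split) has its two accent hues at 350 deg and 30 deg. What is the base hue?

190°

The accents sit 20° either side of the complement, so the complement is their short-arc midpoint on the wheel.
Short-arc midpoint of 350° and 30°: 10°.
Base is 180° from the complement: 10 − 180 = -170 → -170 + 360 = 190°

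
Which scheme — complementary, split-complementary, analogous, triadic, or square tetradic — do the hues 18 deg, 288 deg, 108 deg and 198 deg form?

square tetradic

Sort the hues: 18°, 108°, 198°, 288°.
Successive gaps around the wheel: 90°, 90°, 90°, 90°.
Four hues every 90° form a square tetradic scheme.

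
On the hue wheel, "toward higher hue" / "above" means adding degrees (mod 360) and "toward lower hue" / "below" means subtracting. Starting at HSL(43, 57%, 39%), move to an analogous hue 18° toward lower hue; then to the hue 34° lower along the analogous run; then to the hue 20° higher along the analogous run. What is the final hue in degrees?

11°

analog 18° ↓ −18°: 43 − 18 = 25°
analog 34° ↓ −34°: 25 − 34 = -9 → -9 + 360 = 351°
analog 20° ↑ +20°: 351 + 20 = 371 → 371 − 360 = 11°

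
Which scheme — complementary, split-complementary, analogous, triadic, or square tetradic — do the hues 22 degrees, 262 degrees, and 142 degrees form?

triadic

Sort the hues: 22°, 142°, 262°.
Successive gaps around the wheel: 120°, 120°, 120°.
Three hues equally spaced 120° apart form a triad.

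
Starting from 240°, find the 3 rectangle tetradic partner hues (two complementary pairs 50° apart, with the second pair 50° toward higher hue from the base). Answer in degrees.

A rectangular tetradic uses two complementary pairs 50° apart: offsets 0°, 50°, 180°, 230°.
240 + 50 = 290°
240 + 180 = 420 → 420 − 360 = 60°
240 + 230 = 470 → 470 − 360 = 110°

290°, 60°, and 110°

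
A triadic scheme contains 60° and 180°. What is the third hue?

A triad spaces three hues 120° apart.
The full set is {60°, 180°, 300°}.

300°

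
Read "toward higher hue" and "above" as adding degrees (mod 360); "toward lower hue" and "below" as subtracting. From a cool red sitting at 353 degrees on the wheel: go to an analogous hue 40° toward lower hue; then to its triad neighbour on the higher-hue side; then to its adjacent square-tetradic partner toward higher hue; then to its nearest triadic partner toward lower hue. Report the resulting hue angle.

43°

−40° (analog 40° ↓): 353 − 40 = 313°
+120° (triadic ↑): 313 + 120 = 433 → 433 − 360 = 73°
+90° (square ↑): 73 + 90 = 163°
−120° (triadic ↓): 163 − 120 = 43°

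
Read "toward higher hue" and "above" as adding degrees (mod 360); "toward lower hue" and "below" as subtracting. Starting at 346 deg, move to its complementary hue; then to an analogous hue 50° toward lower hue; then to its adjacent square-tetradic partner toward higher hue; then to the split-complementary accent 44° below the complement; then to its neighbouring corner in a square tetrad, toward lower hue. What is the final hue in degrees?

252°

complement +180°: 346 + 180 = 526 → 526 − 360 = 166°
analog 50° ↓ −50°: 166 − 50 = 116°
square ↑ +90°: 116 + 90 = 206°
split-comp 44° ↓ +136°: 206 + 136 = 342°
square ↓ −90°: 342 − 90 = 252°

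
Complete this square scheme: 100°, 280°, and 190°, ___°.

A square tetradic scheme places four hues every 90°.
The full set through 100° is {10°, 100°, 190°, 280°}.
Given {100°, 190°, 280°}, the missing hue is 10°.

10°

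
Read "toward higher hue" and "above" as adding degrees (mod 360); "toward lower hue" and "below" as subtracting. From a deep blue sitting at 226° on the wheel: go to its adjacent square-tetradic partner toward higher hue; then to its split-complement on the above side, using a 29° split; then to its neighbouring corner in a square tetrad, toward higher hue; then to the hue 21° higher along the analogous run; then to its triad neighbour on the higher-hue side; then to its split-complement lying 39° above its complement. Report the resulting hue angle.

+90° (square ↑): 226 + 90 = 316°
+209° (split-comp 29° ↑): 316 + 209 = 525 → 525 − 360 = 165°
+90° (square ↑): 165 + 90 = 255°
+21° (analog 21° ↑): 255 + 21 = 276°
+120° (triadic ↑): 276 + 120 = 396 → 396 − 360 = 36°
+219° (split-comp 39° ↑): 36 + 219 = 255°

255°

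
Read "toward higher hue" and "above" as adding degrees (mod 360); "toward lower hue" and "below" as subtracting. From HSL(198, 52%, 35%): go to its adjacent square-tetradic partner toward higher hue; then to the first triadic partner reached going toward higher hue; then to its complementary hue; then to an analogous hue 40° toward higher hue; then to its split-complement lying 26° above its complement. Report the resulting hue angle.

114°

+90° (square ↑): 198 + 90 = 288°
+120° (triadic ↑): 288 + 120 = 408 → 408 − 360 = 48°
+180° (complement): 48 + 180 = 228°
+40° (analog 40° ↑): 228 + 40 = 268°
+206° (split-comp 26° ↑): 268 + 206 = 474 → 474 − 360 = 114°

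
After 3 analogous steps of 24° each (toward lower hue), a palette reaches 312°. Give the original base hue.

24°

3 steps of 24° (toward lower hue) give a net shift of −72°.
Start = end − shift: 312 + 72 = 384 → 384 − 360 = 24°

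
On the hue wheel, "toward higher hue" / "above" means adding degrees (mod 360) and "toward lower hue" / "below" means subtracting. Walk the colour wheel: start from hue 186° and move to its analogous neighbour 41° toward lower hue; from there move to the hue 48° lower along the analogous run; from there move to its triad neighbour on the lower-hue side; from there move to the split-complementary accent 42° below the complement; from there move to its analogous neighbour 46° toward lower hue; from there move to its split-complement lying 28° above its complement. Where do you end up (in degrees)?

277°

analog 41° ↓ −41°: 186 − 41 = 145°
analog 48° ↓ −48°: 145 − 48 = 97°
triadic ↓ −120°: 97 − 120 = -23 → -23 + 360 = 337°
split-comp 42° ↓ +138°: 337 + 138 = 475 → 475 − 360 = 115°
analog 46° ↓ −46°: 115 − 46 = 69°
split-comp 28° ↑ +208°: 69 + 208 = 277°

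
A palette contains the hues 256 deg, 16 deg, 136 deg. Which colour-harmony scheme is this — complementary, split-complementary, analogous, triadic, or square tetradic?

Sort the hues: 16°, 136°, 256°.
Successive gaps around the wheel: 120°, 120°, 120°.
Three hues equally spaced 120° apart form a triad.

triadic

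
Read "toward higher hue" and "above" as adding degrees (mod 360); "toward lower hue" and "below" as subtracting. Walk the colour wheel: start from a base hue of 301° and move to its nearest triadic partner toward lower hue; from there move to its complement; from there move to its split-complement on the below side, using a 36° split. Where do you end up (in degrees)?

145°

−120° (triadic ↓): 301 − 120 = 181°
+180° (complement): 181 + 180 = 361 → 361 − 360 = 1°
+144° (split-comp 36° ↓): 1 + 144 = 145°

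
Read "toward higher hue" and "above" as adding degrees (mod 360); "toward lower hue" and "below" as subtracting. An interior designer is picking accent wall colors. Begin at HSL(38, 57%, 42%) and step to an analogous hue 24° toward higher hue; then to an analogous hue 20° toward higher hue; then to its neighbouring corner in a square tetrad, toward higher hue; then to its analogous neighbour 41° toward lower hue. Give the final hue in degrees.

38 + 24 = 62°   (analog 24° ↑)
62 + 20 = 82°   (analog 20° ↑)
82 + 90 = 172°   (square ↑)
172 − 41 = 131°   (analog 41° ↓)

131°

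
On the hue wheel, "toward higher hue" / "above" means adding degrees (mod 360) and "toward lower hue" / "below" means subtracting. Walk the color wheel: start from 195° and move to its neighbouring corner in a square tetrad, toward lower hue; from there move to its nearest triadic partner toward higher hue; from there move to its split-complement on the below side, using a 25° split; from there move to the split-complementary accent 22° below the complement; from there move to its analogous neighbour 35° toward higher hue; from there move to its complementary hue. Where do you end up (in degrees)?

33°

195 − 90 = 105°   (square ↓)
105 + 120 = 225°   (triadic ↑)
225 + 155 = 380 → 380 − 360 = 20°   (split-comp 25° ↓)
20 + 158 = 178°   (split-comp 22° ↓)
178 + 35 = 213°   (analog 35° ↑)
213 + 180 = 393 → 393 − 360 = 33°   (complement)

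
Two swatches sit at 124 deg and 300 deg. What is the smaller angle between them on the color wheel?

176°

|124 − 300| = 176.
176 ≤ 180, so the shorter arc is 176°.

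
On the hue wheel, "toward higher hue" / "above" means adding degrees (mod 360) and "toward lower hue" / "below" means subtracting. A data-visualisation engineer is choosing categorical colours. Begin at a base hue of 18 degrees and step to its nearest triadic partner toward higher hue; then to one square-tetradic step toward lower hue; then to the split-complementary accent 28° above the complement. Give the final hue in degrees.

256°

+120° (triadic ↑): 18 + 120 = 138°
−90° (square ↓): 138 − 90 = 48°
+208° (split-comp 28° ↑): 48 + 208 = 256°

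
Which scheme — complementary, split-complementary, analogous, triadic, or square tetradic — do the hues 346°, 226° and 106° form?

Sort the hues: 106°, 226°, 346°.
Successive gaps around the wheel: 120°, 120°, 120°.
Three hues equally spaced 120° apart form a triad.

triadic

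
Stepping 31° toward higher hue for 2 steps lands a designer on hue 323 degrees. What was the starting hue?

2 steps of 31° (toward higher hue) give a net shift of +62°.
Start = end − shift: 323 − 62 = 261°

261°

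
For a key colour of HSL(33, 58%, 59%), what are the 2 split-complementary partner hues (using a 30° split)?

Complement of 33 deg: 33 + 180 = 213°
213 − 30 = 183°
213 + 30 = 243°

183° and 243°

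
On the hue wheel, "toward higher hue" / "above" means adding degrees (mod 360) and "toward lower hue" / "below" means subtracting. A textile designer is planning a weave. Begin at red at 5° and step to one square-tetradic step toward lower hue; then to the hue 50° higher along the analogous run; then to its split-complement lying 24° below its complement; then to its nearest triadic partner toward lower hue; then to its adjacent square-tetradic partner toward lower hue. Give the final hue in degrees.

square ↓ −90°: 5 − 90 = -85 → -85 + 360 = 275°
analog 50° ↑ +50°: 275 + 50 = 325°
split-comp 24° ↓ +156°: 325 + 156 = 481 → 481 − 360 = 121°
triadic ↓ −120°: 121 − 120 = 1°
square ↓ −90°: 1 − 90 = -89 → -89 + 360 = 271°

271°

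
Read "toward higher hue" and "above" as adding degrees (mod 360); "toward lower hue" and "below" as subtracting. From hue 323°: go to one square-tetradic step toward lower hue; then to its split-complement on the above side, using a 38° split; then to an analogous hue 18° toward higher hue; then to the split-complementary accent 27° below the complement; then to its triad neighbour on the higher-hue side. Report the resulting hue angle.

−90° (square ↓): 323 − 90 = 233°
+218° (split-comp 38° ↑): 233 + 218 = 451 → 451 − 360 = 91°
+18° (analog 18° ↑): 91 + 18 = 109°
+153° (split-comp 27° ↓): 109 + 153 = 262°
+120° (triadic ↑): 262 + 120 = 382 → 382 − 360 = 22°

22°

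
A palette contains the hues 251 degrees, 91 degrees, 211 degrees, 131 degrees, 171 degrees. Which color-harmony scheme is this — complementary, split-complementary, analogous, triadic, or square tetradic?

analogous

Sort the hues: 91°, 131°, 171°, 211°, 251°.
Successive gaps around the wheel: 40°, 40°, 40°, 40°, 200°.
A run of hues at equal small steps (40°) with one large closing gap is an analogous group.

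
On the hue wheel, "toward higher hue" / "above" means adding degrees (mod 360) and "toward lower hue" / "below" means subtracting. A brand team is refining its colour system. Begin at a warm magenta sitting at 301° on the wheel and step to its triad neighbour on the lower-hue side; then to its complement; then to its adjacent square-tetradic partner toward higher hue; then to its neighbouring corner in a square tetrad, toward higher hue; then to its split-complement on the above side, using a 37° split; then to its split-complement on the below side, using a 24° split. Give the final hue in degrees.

301 − 120 = 181°   (triadic ↓)
181 + 180 = 361 → 361 − 360 = 1°   (complement)
1 + 90 = 91°   (square ↑)
91 + 90 = 181°   (square ↑)
181 + 217 = 398 → 398 − 360 = 38°   (split-comp 37° ↑)
38 + 156 = 194°   (split-comp 24° ↓)

194°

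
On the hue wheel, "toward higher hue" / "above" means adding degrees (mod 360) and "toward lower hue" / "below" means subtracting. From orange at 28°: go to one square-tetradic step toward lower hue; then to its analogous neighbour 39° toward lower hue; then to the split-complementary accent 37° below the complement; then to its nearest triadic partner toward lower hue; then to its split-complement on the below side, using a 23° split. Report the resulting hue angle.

square ↓ −90°: 28 − 90 = -62 → -62 + 360 = 298°
analog 39° ↓ −39°: 298 − 39 = 259°
split-comp 37° ↓ +143°: 259 + 143 = 402 → 402 − 360 = 42°
triadic ↓ −120°: 42 − 120 = -78 → -78 + 360 = 282°
split-comp 23° ↓ +157°: 282 + 157 = 439 → 439 − 360 = 79°

79°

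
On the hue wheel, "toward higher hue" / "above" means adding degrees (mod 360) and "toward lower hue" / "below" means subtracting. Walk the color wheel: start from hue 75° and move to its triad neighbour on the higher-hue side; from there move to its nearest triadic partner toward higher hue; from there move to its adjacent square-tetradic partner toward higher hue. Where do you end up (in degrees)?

75 + 120 = 195°   (triadic ↑)
195 + 120 = 315°   (triadic ↑)
315 + 90 = 405 → 405 − 360 = 45°   (square ↑)

45°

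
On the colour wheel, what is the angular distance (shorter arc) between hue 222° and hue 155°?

|222 − 155| = 67.
67 ≤ 180, so the shorter arc is 67°.

67°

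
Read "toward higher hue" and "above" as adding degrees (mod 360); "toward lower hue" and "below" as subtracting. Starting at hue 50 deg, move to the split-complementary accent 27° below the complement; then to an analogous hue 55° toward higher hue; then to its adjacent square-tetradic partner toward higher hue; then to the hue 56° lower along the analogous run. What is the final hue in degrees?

+153° (split-comp 27° ↓): 50 + 153 = 203°
+55° (analog 55° ↑): 203 + 55 = 258°
+90° (square ↑): 258 + 90 = 348°
−56° (analog 56° ↓): 348 − 56 = 292°

292°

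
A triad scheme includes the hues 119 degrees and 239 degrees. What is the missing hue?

A triad places three hues 120° apart.
The full set through 119° is {119°, 239°, 359°}.
Given {119°, 239°}, the missing hue is 359°.

359°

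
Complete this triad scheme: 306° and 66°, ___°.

A triad places three hues 120° apart.
The full set through 66° is {66°, 186°, 306°}.
Given {66°, 306°}, the missing hue is 186°.

186°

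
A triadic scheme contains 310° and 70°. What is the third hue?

A triad spaces three hues 120° apart.
The full set is {70°, 190°, 310°}.

190°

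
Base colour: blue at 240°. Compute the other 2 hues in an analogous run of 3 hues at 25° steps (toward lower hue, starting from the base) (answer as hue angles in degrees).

240 − 25 = 215°
240 − 50 = 190°

215° and 190°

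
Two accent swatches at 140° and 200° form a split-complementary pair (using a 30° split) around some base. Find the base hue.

The accents sit 30° either side of the complement, so the complement is their short-arc midpoint on the wheel.
Short-arc midpoint of 140° and 200°: 170°.
Base is 180° from the complement: 170 − 180 = -10 → -10 + 360 = 350°

350°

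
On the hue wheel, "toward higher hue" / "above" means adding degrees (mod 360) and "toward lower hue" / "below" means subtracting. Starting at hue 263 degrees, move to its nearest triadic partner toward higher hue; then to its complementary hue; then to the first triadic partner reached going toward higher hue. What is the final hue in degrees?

323°

+120° (triadic ↑): 263 + 120 = 383 → 383 − 360 = 23°
+180° (complement): 23 + 180 = 203°
+120° (triadic ↑): 203 + 120 = 323°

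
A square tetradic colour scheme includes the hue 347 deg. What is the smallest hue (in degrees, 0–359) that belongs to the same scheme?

77°

A square tetradic scheme places four hues every 90°.
The full set through 347° is {77°, 167°, 257°, 347°}.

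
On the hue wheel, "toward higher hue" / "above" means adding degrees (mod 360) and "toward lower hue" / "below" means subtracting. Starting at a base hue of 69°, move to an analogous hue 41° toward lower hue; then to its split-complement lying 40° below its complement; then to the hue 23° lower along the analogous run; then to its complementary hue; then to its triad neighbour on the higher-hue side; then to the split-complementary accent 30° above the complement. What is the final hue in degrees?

295°

−41° (analog 41° ↓): 69 − 41 = 28°
+140° (split-comp 40° ↓): 28 + 140 = 168°
−23° (analog 23° ↓): 168 − 23 = 145°
+180° (complement): 145 + 180 = 325°
+120° (triadic ↑): 325 + 120 = 445 → 445 − 360 = 85°
+210° (split-comp 30° ↑): 85 + 210 = 295°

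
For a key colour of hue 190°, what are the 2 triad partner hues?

310° and 70°

A triad places three hues 120° apart.
190 + 120 = 310°
190 + 240 = 430 → 430 − 360 = 70°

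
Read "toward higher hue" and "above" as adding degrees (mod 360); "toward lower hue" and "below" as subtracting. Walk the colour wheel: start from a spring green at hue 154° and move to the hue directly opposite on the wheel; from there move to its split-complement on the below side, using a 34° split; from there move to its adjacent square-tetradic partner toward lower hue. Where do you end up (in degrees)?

+180° (complement): 154 + 180 = 334°
+146° (split-comp 34° ↓): 334 + 146 = 480 → 480 − 360 = 120°
−90° (square ↓): 120 − 90 = 30°

30°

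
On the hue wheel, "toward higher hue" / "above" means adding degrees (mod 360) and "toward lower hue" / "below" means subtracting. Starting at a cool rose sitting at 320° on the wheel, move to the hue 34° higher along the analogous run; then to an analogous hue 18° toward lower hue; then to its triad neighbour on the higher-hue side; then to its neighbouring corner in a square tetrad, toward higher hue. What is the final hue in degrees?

320 + 34 = 354°   (analog 34° ↑)
354 − 18 = 336°   (analog 18° ↓)
336 + 120 = 456 → 456 − 360 = 96°   (triadic ↑)
96 + 90 = 186°   (square ↑)

186°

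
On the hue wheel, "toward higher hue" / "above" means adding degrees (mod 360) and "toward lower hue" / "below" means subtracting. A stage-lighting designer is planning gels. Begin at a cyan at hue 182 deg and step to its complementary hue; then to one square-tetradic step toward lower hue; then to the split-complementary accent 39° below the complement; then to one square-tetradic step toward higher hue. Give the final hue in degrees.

143°

182 + 180 = 362 → 362 − 360 = 2°   (complement)
2 − 90 = -88 → -88 + 360 = 272°   (square ↓)
272 + 141 = 413 → 413 − 360 = 53°   (split-comp 39° ↓)
53 + 90 = 143°   (square ↑)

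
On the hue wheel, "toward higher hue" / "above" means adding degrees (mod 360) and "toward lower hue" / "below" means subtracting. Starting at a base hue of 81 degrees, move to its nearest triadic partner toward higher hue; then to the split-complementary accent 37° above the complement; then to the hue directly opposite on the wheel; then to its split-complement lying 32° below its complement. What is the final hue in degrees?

triadic ↑ +120°: 81 + 120 = 201°
split-comp 37° ↑ +217°: 201 + 217 = 418 → 418 − 360 = 58°
complement +180°: 58 + 180 = 238°
split-comp 32° ↓ +148°: 238 + 148 = 386 → 386 − 360 = 26°

26°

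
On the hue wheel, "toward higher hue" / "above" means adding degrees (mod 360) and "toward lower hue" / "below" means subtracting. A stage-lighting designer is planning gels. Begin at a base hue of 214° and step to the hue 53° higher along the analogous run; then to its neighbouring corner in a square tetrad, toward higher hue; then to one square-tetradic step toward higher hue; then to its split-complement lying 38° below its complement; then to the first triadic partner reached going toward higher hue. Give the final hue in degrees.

analog 53° ↑ +53°: 214 + 53 = 267°
square ↑ +90°: 267 + 90 = 357°
square ↑ +90°: 357 + 90 = 447 → 447 − 360 = 87°
split-comp 38° ↓ +142°: 87 + 142 = 229°
triadic ↑ +120°: 229 + 120 = 349°

349°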